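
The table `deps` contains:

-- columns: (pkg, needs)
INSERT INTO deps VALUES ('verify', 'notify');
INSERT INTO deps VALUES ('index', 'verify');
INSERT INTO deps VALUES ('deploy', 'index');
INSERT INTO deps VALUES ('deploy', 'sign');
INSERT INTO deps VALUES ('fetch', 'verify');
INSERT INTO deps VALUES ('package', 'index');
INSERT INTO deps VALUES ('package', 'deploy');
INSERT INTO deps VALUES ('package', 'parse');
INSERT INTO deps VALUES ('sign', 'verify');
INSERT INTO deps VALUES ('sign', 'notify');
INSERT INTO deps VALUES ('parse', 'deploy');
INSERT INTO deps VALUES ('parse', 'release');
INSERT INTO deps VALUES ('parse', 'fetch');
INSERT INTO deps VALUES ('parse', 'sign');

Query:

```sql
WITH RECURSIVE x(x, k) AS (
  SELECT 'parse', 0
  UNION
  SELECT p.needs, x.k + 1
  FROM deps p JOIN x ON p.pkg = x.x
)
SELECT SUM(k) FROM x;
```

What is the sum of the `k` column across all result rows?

Base: (parse, k=0).
Iteration 1: edges from {parse} -> (deploy, k=1), (fetch, k=1), (release, k=1), (sign, k=1).
Iteration 2: edges from {deploy,fetch,release,sign} -> (index, k=2), (notify, k=2), (sign, k=2), (verify, k=2). [UNION drops 1 duplicate row(s)]
Iteration 3: edges from {index,notify,sign,verify} -> (notify, k=3), (verify, k=3). [UNION drops 2 duplicate row(s)]
Iteration 4: edges from {notify,verify} -> (notify, k=4).
Iteration 5: no outgoing edges from {notify}; recursion stops.
SUM(k) = 0 + 1 + 1 + 1 + 1 + 2 + 2 + 2 + 2 + 3 + 3 + 4 = 22.

22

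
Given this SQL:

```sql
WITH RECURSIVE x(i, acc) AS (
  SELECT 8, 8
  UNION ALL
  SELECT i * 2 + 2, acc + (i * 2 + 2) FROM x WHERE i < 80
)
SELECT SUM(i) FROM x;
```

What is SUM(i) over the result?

Base: i=8, acc=8.
Iteration 1: 8 < 80 holds -> i = 8 * 2 + 2 = 18, acc = 8 + 18 = 26.
Iteration 2: 18 < 80 holds -> i = 18 * 2 + 2 = 38, acc = 26 + 38 = 64.
Iteration 3: 38 < 80 holds -> i = 38 * 2 + 2 = 78, acc = 64 + 78 = 142.
Iteration 4: 78 < 80 holds -> i = 78 * 2 + 2 = 158, acc = 142 + 158 = 300.
Iteration 5: 158 < 80 fails; recursion stops.
SUM(i) = 8 + 18 + 38 + 78 + 158 = 300.

300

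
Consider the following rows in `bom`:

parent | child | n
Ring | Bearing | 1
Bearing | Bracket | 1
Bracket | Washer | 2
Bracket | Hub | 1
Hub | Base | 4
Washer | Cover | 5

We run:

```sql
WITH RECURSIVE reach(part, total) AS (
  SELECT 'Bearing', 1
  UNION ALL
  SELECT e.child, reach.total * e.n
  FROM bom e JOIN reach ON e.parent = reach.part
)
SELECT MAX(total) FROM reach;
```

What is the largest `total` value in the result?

10

Base: (Bearing, total=1).
Iteration 1: components of {Bearing} -> Bracket = 1*1 = 1.
Iteration 2: components of {Bracket} -> Hub = 1*1 = 1, Washer = 1*2 = 2.
Iteration 3: components of {Hub,Washer} -> Base = 1*4 = 4, Cover = 2*5 = 10.
Iteration 4: no further components; recursion stops.
total values: 1, 1, 2, 1, 10, 4; the maximum is 10.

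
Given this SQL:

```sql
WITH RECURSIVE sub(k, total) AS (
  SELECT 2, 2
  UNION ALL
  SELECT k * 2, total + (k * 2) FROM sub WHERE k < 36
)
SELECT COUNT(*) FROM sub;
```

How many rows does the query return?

Base: k=2, total=2.
Iteration 1: 2 < 36 holds -> k = 2 * 2 = 4, total = 2 + 4 = 6.
Iteration 2: 4 < 36 holds -> k = 4 * 2 = 8, total = 6 + 8 = 14.
Iteration 3: 8 < 36 holds -> k = 8 * 2 = 16, total = 14 + 16 = 30.
Iteration 4: 16 < 36 holds -> k = 16 * 2 = 32, total = 30 + 32 = 62.
Iteration 5: 32 < 36 holds -> k = 32 * 2 = 64, total = 62 + 64 = 126.
Iteration 6: 64 < 36 fails; recursion stops.
Total rows emitted: 6.

6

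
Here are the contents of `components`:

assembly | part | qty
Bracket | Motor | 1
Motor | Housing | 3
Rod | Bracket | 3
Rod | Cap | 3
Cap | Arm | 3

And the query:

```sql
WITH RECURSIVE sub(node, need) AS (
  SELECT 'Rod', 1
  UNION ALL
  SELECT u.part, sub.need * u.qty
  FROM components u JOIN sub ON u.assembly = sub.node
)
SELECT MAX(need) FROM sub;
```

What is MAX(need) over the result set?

Base: (Rod, need=1).
Iteration 1: components of {Rod} -> Bracket = 1*3 = 3, Cap = 1*3 = 3.
Iteration 2: components of {Bracket,Cap} -> Arm = 3*3 = 9, Motor = 3*1 = 3.
Iteration 3: components of {Arm,Motor} -> Housing = 3*3 = 9.
Iteration 4: no further components; recursion stops.
need values: 1, 3, 3, 9, 3, 9; the maximum is 9.

9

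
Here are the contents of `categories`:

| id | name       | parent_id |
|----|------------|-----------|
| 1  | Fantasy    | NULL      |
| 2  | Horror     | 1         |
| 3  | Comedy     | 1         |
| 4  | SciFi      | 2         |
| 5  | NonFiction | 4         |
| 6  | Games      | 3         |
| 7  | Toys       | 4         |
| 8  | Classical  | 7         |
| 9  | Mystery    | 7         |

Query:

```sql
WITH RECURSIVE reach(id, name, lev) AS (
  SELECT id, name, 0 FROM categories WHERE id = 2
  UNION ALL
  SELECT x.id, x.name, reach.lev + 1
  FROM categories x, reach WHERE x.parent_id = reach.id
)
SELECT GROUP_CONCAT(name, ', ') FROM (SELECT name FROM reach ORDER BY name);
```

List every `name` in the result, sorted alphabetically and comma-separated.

Classical, Horror, Mystery, NonFiction, SciFi, Toys

Base: id=2 (Horror) at lev 0.
Iteration 1: rows with parent_id in {2} -> SciFi (id 4, lev 1).
Iteration 2: rows with parent_id in {4} -> NonFiction (id 5, lev 2), Toys (id 7, lev 2).
Iteration 3: rows with parent_id in {5,7} -> Classical (id 8, lev 3), Mystery (id 9, lev 3).
Iteration 4: no rows with parent_id in {8,9}; recursion stops.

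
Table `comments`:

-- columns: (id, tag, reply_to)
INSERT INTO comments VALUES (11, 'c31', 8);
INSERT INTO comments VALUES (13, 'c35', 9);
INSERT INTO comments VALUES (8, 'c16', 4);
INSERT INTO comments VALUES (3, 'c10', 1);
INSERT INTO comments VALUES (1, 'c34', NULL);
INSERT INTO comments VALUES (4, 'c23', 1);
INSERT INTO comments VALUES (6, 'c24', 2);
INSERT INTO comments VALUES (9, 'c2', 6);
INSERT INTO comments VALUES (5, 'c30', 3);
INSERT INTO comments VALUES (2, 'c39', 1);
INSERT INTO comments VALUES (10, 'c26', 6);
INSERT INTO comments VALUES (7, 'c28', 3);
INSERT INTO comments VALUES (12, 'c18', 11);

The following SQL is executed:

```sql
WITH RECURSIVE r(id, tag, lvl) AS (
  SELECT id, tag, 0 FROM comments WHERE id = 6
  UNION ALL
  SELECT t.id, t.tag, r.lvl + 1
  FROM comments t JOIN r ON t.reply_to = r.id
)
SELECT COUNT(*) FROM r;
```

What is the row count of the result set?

4

Base: id=6 (c24) at lvl 0.
Iteration 1: rows with reply_to in {6} -> c2 (id 9, lvl 1), c26 (id 10, lvl 1).
Iteration 2: rows with reply_to in {9,10} -> c35 (id 13, lvl 2).
Iteration 3: no rows with reply_to in {13}; recursion stops.
Total rows emitted: 4.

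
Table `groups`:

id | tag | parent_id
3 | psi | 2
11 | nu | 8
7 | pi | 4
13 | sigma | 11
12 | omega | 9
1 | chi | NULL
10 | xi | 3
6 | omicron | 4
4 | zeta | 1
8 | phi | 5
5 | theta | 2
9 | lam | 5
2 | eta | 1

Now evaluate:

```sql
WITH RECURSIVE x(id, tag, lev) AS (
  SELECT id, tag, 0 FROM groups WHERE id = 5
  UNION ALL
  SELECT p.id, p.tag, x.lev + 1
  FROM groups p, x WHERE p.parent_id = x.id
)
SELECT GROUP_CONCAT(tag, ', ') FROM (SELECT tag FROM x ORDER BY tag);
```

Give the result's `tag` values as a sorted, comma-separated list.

Base: id=5 (theta) at lev 0.
Iteration 1: rows with parent_id in {5} -> phi (id 8, lev 1), lam (id 9, lev 1).
Iteration 2: rows with parent_id in {8,9} -> nu (id 11, lev 2), omega (id 12, lev 2).
Iteration 3: rows with parent_id in {11,12} -> sigma (id 13, lev 3).
Iteration 4: no rows with parent_id in {13}; recursion stops.

lam, nu, omega, phi, sigma, theta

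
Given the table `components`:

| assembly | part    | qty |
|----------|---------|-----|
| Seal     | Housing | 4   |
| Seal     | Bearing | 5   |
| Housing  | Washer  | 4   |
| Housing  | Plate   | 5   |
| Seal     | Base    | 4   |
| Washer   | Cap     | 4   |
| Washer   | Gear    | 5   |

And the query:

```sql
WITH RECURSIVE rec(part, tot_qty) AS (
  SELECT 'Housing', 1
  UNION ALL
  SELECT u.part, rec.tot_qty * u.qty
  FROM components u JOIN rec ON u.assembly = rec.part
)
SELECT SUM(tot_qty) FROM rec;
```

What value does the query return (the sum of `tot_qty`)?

46

Base: (Housing, tot_qty=1).
Iteration 1: components of {Housing} -> Plate = 1*5 = 5, Washer = 1*4 = 4.
Iteration 2: components of {Plate,Washer} -> Cap = 4*4 = 16, Gear = 4*5 = 20.
Iteration 3: no further components; recursion stops.
SUM(tot_qty) = 1 + 4 + 5 + 16 + 20 = 46.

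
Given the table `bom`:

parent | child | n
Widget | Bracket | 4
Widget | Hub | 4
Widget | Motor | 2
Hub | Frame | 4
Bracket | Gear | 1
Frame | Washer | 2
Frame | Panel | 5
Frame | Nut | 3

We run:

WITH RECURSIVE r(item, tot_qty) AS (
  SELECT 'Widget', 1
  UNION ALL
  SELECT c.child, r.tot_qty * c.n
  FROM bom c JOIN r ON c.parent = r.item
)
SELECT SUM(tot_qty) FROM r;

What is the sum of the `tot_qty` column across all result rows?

Base: (Widget, tot_qty=1).
Iteration 1: components of {Widget} -> Bracket = 1*4 = 4, Hub = 1*4 = 4, Motor = 1*2 = 2.
Iteration 2: components of {Bracket,Hub,Motor} -> Frame = 4*4 = 16, Gear = 4*1 = 4.
Iteration 3: components of {Frame,Gear} -> Nut = 16*3 = 48, Panel = 16*5 = 80, Washer = 16*2 = 32.
Iteration 4: no further components; recursion stops.
SUM(tot_qty) = 1 + 4 + 4 + 2 + 4 + 16 + 32 + 80 + 48 = 191.

191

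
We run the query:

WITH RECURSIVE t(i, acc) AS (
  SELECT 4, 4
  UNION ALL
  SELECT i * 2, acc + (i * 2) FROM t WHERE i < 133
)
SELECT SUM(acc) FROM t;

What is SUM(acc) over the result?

988

Base: i=4, acc=4.
Iteration 1: 4 < 133 holds -> i = 4 * 2 = 8, acc = 4 + 8 = 12.
Iteration 2: 8 < 133 holds -> i = 8 * 2 = 16, acc = 12 + 16 = 28.
Iteration 3: 16 < 133 holds -> i = 16 * 2 = 32, acc = 28 + 32 = 60.
Iteration 4: 32 < 133 holds -> i = 32 * 2 = 64, acc = 60 + 64 = 124.
Iteration 5: 64 < 133 holds -> i = 64 * 2 = 128, acc = 124 + 128 = 252.
Iteration 6: 128 < 133 holds -> i = 128 * 2 = 256, acc = 252 + 256 = 508.
Iteration 7: 256 < 133 fails; recursion stops.
SUM(acc) = 4 + 12 + 28 + 60 + 124 + 252 + 508 = 988.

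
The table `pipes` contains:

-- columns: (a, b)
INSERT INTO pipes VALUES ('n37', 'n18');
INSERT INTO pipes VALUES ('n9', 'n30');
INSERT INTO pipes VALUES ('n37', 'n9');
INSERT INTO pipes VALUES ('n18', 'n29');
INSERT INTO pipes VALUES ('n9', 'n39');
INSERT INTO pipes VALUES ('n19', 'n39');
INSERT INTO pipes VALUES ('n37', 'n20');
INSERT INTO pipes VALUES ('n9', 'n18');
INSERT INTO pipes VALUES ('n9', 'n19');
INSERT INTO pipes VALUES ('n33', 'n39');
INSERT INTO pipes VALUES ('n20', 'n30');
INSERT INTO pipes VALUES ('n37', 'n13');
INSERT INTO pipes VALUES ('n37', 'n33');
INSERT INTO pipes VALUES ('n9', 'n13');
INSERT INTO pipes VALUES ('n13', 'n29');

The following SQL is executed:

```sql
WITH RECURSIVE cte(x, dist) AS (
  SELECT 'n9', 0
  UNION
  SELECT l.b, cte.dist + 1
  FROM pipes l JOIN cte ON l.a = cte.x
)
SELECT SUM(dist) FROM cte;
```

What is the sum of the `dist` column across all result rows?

9

Base: (n9, dist=0).
Iteration 1: edges from {n9} -> (n13, dist=1), (n18, dist=1), (n19, dist=1), (n30, dist=1), (n39, dist=1).
Iteration 2: edges from {n13,n18,n19,n30,n39} -> (n29, dist=2), (n39, dist=2). [UNION drops 1 duplicate row(s)]
Iteration 3: no outgoing edges from {n29,n39}; recursion stops.
SUM(dist) = 0 + 1 + 1 + 1 + 1 + 1 + 2 + 2 = 9.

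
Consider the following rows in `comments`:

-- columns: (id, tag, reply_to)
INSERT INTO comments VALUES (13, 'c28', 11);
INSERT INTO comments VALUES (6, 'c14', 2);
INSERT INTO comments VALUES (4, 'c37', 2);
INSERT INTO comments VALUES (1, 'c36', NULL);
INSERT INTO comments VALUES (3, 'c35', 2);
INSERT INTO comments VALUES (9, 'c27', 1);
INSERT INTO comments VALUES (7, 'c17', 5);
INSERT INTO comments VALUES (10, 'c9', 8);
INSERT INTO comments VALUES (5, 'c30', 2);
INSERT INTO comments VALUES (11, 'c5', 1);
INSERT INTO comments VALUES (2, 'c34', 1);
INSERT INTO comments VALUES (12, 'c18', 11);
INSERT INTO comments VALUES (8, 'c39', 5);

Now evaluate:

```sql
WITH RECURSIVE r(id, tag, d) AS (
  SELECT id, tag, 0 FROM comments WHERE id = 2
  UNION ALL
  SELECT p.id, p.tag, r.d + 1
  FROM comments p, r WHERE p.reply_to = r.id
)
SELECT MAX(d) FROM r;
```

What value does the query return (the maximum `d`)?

Base: id=2 (c34) at d 0.
Iteration 1: rows with reply_to in {2} -> c35 (id 3, d 1), c37 (id 4, d 1), c30 (id 5, d 1), c14 (id 6, d 1).
Iteration 2: rows with reply_to in {3,4,5,6} -> c17 (id 7, d 2), c39 (id 8, d 2).
Iteration 3: rows with reply_to in {7,8} -> c9 (id 10, d 3).
Iteration 4: no rows with reply_to in {10}; recursion stops.
d values: 0, 1, 1, 1, 1, 2, 2, 3; the maximum is 3.

3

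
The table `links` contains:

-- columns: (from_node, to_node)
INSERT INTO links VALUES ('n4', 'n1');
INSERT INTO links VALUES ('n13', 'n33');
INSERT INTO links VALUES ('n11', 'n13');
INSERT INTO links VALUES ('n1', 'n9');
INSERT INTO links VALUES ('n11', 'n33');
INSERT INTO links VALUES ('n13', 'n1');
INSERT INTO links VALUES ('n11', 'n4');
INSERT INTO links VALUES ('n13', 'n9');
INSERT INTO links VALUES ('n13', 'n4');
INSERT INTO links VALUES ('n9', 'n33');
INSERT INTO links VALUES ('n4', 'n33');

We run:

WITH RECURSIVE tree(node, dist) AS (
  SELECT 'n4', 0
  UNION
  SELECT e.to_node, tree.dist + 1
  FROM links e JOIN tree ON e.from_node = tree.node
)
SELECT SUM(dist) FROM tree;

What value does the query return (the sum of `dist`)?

7

Base: (n4, dist=0).
Iteration 1: edges from {n4} -> (n1, dist=1), (n33, dist=1).
Iteration 2: edges from {n1,n33} -> (n9, dist=2).
Iteration 3: edges from {n9} -> (n33, dist=3).
Iteration 4: no outgoing edges from {n33}; recursion stops.
SUM(dist) = 0 + 1 + 1 + 2 + 3 = 7.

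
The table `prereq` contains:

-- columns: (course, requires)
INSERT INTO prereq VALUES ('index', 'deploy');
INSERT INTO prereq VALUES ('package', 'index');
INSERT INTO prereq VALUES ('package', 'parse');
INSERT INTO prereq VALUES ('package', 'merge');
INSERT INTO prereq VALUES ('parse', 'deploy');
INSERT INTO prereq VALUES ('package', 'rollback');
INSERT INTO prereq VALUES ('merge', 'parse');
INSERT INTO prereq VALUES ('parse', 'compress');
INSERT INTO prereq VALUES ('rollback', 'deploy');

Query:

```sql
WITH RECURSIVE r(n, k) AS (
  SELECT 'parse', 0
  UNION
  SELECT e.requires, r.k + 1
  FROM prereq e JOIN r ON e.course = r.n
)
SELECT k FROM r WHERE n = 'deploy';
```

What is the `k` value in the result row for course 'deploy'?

1

Base: (parse, k=0).
Iteration 1: edges from {parse} -> (compress, k=1), (deploy, k=1).
Iteration 2: no outgoing edges from {compress,deploy}; recursion stops.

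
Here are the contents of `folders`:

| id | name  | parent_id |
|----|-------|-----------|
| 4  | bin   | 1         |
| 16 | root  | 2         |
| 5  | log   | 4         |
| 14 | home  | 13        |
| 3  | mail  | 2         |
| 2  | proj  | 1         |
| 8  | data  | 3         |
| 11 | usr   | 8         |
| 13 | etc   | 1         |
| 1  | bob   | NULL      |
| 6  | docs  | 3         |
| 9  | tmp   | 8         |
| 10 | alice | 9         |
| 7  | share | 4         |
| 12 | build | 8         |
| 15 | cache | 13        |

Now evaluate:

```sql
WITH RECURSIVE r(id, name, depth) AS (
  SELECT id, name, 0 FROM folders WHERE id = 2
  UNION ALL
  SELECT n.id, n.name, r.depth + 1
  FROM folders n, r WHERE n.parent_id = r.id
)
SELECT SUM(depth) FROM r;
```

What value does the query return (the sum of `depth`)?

Base: id=2 (proj) at depth 0.
Iteration 1: rows with parent_id in {2} -> mail (id 3, depth 1), root (id 16, depth 1).
Iteration 2: rows with parent_id in {3,16} -> docs (id 6, depth 2), data (id 8, depth 2).
Iteration 3: rows with parent_id in {6,8} -> tmp (id 9, depth 3), usr (id 11, depth 3), build (id 12, depth 3).
Iteration 4: rows with parent_id in {9,11,12} -> alice (id 10, depth 4).
Iteration 5: no rows with parent_id in {10}; recursion stops.
SUM(depth) = 0 + 1 + 1 + 2 + 2 + 3 + 3 + 3 + 4 = 19.

19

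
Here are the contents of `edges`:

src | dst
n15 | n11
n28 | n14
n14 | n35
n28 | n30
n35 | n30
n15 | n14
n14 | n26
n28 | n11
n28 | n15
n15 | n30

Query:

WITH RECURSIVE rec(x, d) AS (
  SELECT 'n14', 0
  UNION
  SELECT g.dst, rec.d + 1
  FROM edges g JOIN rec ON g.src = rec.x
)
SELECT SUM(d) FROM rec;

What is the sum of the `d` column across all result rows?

Base: (n14, d=0).
Iteration 1: edges from {n14} -> (n26, d=1), (n35, d=1).
Iteration 2: edges from {n26,n35} -> (n30, d=2).
Iteration 3: no outgoing edges from {n30}; recursion stops.
SUM(d) = 0 + 1 + 1 + 2 = 4.

4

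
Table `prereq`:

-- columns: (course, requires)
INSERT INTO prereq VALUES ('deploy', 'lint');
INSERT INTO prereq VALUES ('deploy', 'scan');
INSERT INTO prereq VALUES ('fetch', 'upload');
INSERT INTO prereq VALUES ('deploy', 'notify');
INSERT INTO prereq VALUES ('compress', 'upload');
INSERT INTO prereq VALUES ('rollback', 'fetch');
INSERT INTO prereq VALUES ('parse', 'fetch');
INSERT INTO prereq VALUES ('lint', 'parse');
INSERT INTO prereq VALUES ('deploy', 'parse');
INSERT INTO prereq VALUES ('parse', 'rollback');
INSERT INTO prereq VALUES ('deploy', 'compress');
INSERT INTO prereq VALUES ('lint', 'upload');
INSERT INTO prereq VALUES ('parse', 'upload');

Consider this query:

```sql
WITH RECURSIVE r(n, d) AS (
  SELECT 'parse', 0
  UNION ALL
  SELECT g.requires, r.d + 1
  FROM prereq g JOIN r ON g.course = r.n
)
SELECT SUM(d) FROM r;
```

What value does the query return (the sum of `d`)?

10

Base: (parse, d=0).
Iteration 1: edges from {parse} -> (fetch, d=1), (rollback, d=1), (upload, d=1).
Iteration 2: edges from {fetch,rollback,upload} -> (fetch, d=2), (upload, d=2).
Iteration 3: edges from {fetch,upload} -> (upload, d=3).
Iteration 4: no outgoing edges from {upload}; recursion stops.
SUM(d) = 0 + 1 + 1 + 1 + 2 + 2 + 3 = 10.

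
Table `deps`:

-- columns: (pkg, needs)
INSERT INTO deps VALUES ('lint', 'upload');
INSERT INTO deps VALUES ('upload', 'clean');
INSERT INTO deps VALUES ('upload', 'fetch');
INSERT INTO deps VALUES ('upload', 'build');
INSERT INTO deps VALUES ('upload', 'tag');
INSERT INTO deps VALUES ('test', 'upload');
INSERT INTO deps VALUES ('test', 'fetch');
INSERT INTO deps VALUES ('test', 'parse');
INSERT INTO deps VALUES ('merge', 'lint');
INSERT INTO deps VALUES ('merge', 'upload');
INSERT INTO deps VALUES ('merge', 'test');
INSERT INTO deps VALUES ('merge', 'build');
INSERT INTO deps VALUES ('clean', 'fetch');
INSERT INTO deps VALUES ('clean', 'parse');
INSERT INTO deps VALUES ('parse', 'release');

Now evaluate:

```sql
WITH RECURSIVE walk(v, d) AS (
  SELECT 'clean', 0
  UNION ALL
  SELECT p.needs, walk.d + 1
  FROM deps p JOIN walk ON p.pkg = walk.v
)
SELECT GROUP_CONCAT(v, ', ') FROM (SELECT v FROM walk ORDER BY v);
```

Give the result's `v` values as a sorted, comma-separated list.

clean, fetch, parse, release

Base: (clean, d=0).
Iteration 1: edges from {clean} -> (fetch, d=1), (parse, d=1).
Iteration 2: edges from {fetch,parse} -> (release, d=2).
Iteration 3: no outgoing edges from {release}; recursion stops.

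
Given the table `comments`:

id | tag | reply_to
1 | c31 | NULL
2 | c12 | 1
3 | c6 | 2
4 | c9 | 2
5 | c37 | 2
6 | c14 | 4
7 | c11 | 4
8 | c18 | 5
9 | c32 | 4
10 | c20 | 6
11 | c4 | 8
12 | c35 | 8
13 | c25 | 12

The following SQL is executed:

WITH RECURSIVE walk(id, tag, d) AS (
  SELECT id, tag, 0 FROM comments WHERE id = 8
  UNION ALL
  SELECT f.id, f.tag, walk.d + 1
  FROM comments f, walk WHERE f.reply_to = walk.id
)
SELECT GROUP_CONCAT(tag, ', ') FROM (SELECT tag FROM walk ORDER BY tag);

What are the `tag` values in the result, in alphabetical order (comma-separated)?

Base: id=8 (c18) at d 0.
Iteration 1: rows with reply_to in {8} -> c4 (id 11, d 1), c35 (id 12, d 1).
Iteration 2: rows with reply_to in {11,12} -> c25 (id 13, d 2).
Iteration 3: no rows with reply_to in {13}; recursion stops.

c18, c25, c35, c4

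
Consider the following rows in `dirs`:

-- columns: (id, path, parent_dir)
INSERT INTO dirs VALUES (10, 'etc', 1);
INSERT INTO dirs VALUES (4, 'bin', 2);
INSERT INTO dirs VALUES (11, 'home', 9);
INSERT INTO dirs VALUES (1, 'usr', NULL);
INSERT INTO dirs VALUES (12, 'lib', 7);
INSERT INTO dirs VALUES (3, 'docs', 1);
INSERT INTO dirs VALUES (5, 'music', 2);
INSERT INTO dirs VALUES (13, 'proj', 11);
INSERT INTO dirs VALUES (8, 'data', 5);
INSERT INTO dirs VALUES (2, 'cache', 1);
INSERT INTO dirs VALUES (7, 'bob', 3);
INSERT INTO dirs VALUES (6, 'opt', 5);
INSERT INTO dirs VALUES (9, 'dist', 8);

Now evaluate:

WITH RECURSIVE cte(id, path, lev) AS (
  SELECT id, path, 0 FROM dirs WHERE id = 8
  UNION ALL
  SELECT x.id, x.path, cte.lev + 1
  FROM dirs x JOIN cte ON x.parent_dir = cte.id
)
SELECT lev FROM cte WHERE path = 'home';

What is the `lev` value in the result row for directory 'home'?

Base: id=8 (data) at lev 0.
Iteration 1: rows with parent_dir in {8} -> dist (id 9, lev 1).
Iteration 2: rows with parent_dir in {9} -> home (id 11, lev 2).
Iteration 3: rows with parent_dir in {11} -> proj (id 13, lev 3).
Iteration 4: no rows with parent_dir in {13}; recursion stops.

2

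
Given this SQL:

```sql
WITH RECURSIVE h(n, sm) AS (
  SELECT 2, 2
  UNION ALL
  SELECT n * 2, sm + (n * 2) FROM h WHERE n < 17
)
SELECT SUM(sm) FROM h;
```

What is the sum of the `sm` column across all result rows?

114

Base: n=2, sm=2.
Iteration 1: 2 < 17 holds -> n = 2 * 2 = 4, sm = 2 + 4 = 6.
Iteration 2: 4 < 17 holds -> n = 4 * 2 = 8, sm = 6 + 8 = 14.
Iteration 3: 8 < 17 holds -> n = 8 * 2 = 16, sm = 14 + 16 = 30.
Iteration 4: 16 < 17 holds -> n = 16 * 2 = 32, sm = 30 + 32 = 62.
Iteration 5: 32 < 17 fails; recursion stops.
SUM(sm) = 2 + 6 + 14 + 30 + 62 = 114.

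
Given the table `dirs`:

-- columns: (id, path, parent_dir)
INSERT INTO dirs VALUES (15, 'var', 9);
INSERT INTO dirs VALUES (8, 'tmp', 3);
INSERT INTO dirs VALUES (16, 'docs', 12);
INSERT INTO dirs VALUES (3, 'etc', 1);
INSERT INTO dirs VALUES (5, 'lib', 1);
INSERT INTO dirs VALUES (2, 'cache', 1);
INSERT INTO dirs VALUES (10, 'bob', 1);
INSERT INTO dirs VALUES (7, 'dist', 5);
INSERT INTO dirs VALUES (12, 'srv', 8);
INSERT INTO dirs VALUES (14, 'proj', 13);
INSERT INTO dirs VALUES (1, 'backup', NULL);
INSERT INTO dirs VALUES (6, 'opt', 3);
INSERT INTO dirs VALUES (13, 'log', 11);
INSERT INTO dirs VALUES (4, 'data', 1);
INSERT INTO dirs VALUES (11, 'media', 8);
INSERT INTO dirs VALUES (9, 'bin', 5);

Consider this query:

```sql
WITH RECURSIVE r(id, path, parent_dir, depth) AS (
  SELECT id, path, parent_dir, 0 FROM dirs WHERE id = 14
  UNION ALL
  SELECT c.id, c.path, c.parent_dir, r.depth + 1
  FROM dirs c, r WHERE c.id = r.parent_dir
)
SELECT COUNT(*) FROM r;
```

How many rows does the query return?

6

Base: id=14 (proj), parent_dir=13, depth 0.
Iteration 1: join on id=13 -> log (id 13, parent_dir=11, depth 1).
Iteration 2: join on id=11 -> media (id 11, parent_dir=8, depth 2).
Iteration 3: join on id=8 -> tmp (id 8, parent_dir=3, depth 3).
Iteration 4: join on id=3 -> etc (id 3, parent_dir=1, depth 4).
Iteration 5: join on id=1 -> backup (id 1, parent_dir=NULL, depth 5).
Iteration 6: parent_dir is NULL; no match; recursion stops.
Total rows emitted: 6.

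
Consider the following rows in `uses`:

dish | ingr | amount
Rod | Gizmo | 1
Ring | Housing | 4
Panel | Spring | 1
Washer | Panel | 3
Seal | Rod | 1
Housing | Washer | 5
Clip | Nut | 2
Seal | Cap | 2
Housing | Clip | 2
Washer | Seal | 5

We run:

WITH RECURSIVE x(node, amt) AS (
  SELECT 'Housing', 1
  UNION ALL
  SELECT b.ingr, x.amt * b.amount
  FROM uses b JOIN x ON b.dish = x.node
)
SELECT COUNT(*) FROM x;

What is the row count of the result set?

10

Base: (Housing, amt=1).
Iteration 1: components of {Housing} -> Clip = 1*2 = 2, Washer = 1*5 = 5.
Iteration 2: components of {Clip,Washer} -> Nut = 2*2 = 4, Panel = 5*3 = 15, Seal = 5*5 = 25.
Iteration 3: components of {Nut,Panel,Seal} -> Cap = 25*2 = 50, Rod = 25*1 = 25, Spring = 15*1 = 15.
Iteration 4: components of {Cap,Rod,Spring} -> Gizmo = 25*1 = 25.
Iteration 5: no further components; recursion stops.
Total rows emitted: 10.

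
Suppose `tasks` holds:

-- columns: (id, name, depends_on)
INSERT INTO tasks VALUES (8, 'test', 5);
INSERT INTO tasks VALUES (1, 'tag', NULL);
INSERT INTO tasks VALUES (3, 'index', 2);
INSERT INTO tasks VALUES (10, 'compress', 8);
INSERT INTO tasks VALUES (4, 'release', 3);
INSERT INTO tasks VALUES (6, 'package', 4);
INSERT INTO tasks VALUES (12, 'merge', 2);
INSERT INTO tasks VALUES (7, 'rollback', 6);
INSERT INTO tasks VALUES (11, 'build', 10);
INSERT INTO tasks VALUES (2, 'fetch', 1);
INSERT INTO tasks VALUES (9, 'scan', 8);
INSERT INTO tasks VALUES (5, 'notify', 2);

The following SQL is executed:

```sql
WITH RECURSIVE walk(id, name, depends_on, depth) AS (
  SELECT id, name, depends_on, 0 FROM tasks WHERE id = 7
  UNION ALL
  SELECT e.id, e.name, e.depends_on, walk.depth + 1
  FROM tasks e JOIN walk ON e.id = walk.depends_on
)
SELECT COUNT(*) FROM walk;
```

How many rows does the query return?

6

Base: id=7 (rollback), depends_on=6, depth 0.
Iteration 1: join on id=6 -> package (id 6, depends_on=4, depth 1).
Iteration 2: join on id=4 -> release (id 4, depends_on=3, depth 2).
Iteration 3: join on id=3 -> index (id 3, depends_on=2, depth 3).
Iteration 4: join on id=2 -> fetch (id 2, depends_on=1, depth 4).
Iteration 5: join on id=1 -> tag (id 1, depends_on=NULL, depth 5).
Iteration 6: depends_on is NULL; no match; recursion stops.
Total rows emitted: 6.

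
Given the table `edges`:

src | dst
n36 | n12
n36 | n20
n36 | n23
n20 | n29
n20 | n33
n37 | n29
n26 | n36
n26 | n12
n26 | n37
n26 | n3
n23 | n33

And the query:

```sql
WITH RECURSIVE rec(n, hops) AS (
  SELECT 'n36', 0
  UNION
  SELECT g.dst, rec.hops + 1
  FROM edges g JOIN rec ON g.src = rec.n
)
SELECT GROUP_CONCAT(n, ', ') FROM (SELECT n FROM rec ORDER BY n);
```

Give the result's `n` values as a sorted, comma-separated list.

n12, n20, n23, n29, n33, n36

Base: (n36, hops=0).
Iteration 1: edges from {n36} -> (n12, hops=1), (n20, hops=1), (n23, hops=1).
Iteration 2: edges from {n12,n20,n23} -> (n29, hops=2), (n33, hops=2). [UNION drops 1 duplicate row(s)]
Iteration 3: no outgoing edges from {n29,n33}; recursion stops.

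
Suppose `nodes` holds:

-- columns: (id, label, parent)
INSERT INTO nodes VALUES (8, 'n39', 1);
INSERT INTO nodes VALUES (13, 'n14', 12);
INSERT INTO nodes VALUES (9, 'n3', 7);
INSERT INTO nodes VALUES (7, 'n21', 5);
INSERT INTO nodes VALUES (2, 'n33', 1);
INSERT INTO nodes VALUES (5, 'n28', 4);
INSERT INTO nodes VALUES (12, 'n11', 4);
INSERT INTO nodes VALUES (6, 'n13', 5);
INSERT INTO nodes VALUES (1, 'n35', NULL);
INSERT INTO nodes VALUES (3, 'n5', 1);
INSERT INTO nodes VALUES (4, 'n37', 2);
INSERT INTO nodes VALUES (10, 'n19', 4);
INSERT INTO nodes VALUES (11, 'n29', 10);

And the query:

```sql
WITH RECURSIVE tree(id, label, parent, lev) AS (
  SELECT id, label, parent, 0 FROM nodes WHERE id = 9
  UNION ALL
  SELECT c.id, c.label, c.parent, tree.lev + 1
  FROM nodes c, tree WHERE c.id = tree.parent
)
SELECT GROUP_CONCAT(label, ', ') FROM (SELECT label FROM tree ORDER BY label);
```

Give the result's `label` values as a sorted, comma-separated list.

Base: id=9 (n3), parent=7, lev 0.
Iteration 1: join on id=7 -> n21 (id 7, parent=5, lev 1).
Iteration 2: join on id=5 -> n28 (id 5, parent=4, lev 2).
Iteration 3: join on id=4 -> n37 (id 4, parent=2, lev 3).
Iteration 4: join on id=2 -> n33 (id 2, parent=1, lev 4).
Iteration 5: join on id=1 -> n35 (id 1, parent=NULL, lev 5).
Iteration 6: parent is NULL; no match; recursion stops.

n21, n28, n3, n33, n35, n37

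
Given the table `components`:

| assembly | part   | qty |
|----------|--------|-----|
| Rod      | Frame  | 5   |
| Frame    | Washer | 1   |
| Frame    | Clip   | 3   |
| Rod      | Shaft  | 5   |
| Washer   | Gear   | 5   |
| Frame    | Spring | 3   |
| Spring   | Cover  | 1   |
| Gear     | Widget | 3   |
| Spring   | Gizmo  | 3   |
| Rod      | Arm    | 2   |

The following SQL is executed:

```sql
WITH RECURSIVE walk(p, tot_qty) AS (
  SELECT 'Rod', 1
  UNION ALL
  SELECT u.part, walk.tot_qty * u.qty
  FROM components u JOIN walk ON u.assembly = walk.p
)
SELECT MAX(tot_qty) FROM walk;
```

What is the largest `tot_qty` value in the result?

Base: (Rod, tot_qty=1).
Iteration 1: components of {Rod} -> Arm = 1*2 = 2, Frame = 1*5 = 5, Shaft = 1*5 = 5.
Iteration 2: components of {Arm,Frame,Shaft} -> Clip = 5*3 = 15, Spring = 5*3 = 15, Washer = 5*1 = 5.
Iteration 3: components of {Clip,Spring,Washer} -> Cover = 15*1 = 15, Gear = 5*5 = 25, Gizmo = 15*3 = 45.
Iteration 4: components of {Cover,Gear,Gizmo} -> Widget = 25*3 = 75.
Iteration 5: no further components; recursion stops.
tot_qty values: 1, 5, 5, 2, 5, 15, 15, 25, 15, 45, 75; the maximum is 75.

75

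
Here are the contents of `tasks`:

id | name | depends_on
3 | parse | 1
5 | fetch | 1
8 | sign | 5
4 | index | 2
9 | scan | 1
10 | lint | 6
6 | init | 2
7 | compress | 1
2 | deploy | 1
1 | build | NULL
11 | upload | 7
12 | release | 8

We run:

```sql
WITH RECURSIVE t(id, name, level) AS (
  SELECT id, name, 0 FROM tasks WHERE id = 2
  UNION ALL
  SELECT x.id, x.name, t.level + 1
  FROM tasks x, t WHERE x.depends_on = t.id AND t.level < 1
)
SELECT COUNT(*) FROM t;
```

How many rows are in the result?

Base: id=2 (deploy) at level 0.
Iteration 1: rows with depends_on in {2} -> index (id 4, level 1), init (id 6, level 1).
Iteration 2: level < 1 fails for all current rows; recursion stops.
Total rows emitted: 3.

3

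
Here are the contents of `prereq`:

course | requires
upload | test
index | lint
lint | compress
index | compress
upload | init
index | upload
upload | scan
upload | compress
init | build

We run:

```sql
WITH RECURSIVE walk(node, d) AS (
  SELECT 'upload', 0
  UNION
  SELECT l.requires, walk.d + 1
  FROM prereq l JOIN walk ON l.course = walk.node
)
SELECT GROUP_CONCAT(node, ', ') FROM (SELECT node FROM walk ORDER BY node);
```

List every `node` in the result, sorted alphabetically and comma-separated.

build, compress, init, scan, test, upload

Base: (upload, d=0).
Iteration 1: edges from {upload} -> (compress, d=1), (init, d=1), (scan, d=1), (test, d=1).
Iteration 2: edges from {compress,init,scan,test} -> (build, d=2).
Iteration 3: no outgoing edges from {build}; recursion stops.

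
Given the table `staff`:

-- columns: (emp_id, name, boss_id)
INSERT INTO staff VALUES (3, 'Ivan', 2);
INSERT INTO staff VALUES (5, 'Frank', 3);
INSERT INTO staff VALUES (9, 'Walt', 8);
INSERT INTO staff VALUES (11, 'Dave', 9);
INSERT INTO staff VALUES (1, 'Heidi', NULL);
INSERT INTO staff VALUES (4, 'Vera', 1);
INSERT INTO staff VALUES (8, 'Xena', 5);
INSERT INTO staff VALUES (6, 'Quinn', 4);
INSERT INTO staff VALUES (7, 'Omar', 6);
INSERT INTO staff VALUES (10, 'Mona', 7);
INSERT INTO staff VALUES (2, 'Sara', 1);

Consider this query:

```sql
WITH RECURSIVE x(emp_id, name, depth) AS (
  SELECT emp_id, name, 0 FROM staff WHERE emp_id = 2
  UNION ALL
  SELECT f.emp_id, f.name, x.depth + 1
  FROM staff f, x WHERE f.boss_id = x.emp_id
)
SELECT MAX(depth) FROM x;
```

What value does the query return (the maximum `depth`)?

Base: emp_id=2 (Sara) at depth 0.
Iteration 1: rows with boss_id in {2} -> Ivan (id 3, depth 1).
Iteration 2: rows with boss_id in {3} -> Frank (id 5, depth 2).
Iteration 3: rows with boss_id in {5} -> Xena (id 8, depth 3).
Iteration 4: rows with boss_id in {8} -> Walt (id 9, depth 4).
Iteration 5: rows with boss_id in {9} -> Dave (id 11, depth 5).
Iteration 6: no rows with boss_id in {11}; recursion stops.
depth values: 0, 1, 2, 3, 4, 5; the maximum is 5.

5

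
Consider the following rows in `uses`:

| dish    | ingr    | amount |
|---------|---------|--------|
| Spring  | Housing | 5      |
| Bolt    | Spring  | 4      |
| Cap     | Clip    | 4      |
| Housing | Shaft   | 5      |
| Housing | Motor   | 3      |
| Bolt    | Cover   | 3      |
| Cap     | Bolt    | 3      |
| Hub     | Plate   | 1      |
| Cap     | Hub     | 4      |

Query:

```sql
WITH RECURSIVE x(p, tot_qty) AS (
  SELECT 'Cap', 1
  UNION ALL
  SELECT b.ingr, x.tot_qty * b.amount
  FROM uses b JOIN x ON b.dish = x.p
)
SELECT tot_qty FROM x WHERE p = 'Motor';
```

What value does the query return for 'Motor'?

180

Base: (Cap, tot_qty=1).
Iteration 1: components of {Cap} -> Bolt = 1*3 = 3, Clip = 1*4 = 4, Hub = 1*4 = 4.
Iteration 2: components of {Bolt,Clip,Hub} -> Cover = 3*3 = 9, Plate = 4*1 = 4, Spring = 3*4 = 12.
Iteration 3: components of {Cover,Plate,Spring} -> Housing = 12*5 = 60.
Iteration 4: components of {Housing} -> Motor = 60*3 = 180, Shaft = 60*5 = 300.
Iteration 5: no further components; recursion stops.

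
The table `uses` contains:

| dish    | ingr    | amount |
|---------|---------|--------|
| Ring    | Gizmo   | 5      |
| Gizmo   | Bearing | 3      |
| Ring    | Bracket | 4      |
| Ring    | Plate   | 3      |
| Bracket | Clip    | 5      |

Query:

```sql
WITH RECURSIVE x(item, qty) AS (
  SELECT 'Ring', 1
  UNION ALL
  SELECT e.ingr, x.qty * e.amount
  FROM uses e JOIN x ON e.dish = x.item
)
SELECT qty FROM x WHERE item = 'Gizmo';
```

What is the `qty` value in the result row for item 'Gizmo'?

5

Base: (Ring, qty=1).
Iteration 1: components of {Ring} -> Bracket = 1*4 = 4, Gizmo = 1*5 = 5, Plate = 1*3 = 3.
Iteration 2: components of {Bracket,Gizmo,Plate} -> Bearing = 5*3 = 15, Clip = 4*5 = 20.
Iteration 3: no further components; recursion stops.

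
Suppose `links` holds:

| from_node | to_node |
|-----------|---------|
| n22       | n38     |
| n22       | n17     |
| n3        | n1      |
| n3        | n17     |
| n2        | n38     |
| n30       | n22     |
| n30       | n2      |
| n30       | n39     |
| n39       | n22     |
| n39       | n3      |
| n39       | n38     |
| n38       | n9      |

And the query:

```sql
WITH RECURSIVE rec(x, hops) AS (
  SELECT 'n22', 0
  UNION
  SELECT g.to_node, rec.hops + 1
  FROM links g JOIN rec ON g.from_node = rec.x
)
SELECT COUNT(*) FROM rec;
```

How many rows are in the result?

Base: (n22, hops=0).
Iteration 1: edges from {n22} -> (n17, hops=1), (n38, hops=1).
Iteration 2: edges from {n17,n38} -> (n9, hops=2).
Iteration 3: no outgoing edges from {n9}; recursion stops.
Total rows emitted: 4.

4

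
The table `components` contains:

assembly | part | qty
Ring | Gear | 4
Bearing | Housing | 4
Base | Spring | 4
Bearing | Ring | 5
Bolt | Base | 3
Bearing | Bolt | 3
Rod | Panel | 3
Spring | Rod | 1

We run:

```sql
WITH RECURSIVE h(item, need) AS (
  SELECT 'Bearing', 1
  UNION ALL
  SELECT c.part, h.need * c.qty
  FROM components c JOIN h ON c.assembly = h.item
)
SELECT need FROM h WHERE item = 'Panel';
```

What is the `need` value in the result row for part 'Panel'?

108

Base: (Bearing, need=1).
Iteration 1: components of {Bearing} -> Bolt = 1*3 = 3, Housing = 1*4 = 4, Ring = 1*5 = 5.
Iteration 2: components of {Bolt,Housing,Ring} -> Base = 3*3 = 9, Gear = 5*4 = 20.
Iteration 3: components of {Base,Gear} -> Spring = 9*4 = 36.
Iteration 4: components of {Spring} -> Rod = 36*1 = 36.
Iteration 5: components of {Rod} -> Panel = 36*3 = 108.
Iteration 6: no further components; recursion stops.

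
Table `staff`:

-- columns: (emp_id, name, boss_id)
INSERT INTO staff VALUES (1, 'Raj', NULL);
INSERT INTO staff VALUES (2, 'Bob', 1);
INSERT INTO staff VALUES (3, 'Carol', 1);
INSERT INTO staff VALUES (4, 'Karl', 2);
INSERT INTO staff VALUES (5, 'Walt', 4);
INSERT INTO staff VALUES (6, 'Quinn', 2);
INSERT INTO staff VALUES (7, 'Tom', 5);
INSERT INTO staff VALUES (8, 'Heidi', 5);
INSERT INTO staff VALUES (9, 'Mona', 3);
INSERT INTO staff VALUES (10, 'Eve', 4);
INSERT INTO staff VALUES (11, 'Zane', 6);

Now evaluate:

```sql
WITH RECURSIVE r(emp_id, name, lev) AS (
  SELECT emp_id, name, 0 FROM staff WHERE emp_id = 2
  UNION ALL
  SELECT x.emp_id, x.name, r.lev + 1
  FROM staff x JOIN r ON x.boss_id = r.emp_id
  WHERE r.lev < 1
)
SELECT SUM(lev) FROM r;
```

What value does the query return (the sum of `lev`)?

2

Base: emp_id=2 (Bob) at lev 0.
Iteration 1: rows with boss_id in {2} -> Karl (id 4, lev 1), Quinn (id 6, lev 1).
Iteration 2: lev < 1 fails for all current rows; recursion stops.
SUM(lev) = 0 + 1 + 1 = 2.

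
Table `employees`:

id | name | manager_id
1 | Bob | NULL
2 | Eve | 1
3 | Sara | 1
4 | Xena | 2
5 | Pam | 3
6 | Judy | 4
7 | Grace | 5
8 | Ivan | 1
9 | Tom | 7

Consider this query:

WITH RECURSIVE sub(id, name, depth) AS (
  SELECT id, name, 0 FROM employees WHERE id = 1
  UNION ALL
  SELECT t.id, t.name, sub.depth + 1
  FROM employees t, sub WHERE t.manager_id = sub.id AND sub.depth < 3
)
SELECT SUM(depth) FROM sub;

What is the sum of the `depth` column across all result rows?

Base: id=1 (Bob) at depth 0.
Iteration 1: rows with manager_id in {1} -> Eve (id 2, depth 1), Sara (id 3, depth 1), Ivan (id 8, depth 1).
Iteration 2: rows with manager_id in {2,3,8} -> Xena (id 4, depth 2), Pam (id 5, depth 2).
Iteration 3: rows with manager_id in {4,5} -> Judy (id 6, depth 3), Grace (id 7, depth 3).
Iteration 4: depth < 3 fails for all current rows; recursion stops.
SUM(depth) = 0 + 1 + 1 + 1 + 2 + 2 + 3 + 3 = 13.

13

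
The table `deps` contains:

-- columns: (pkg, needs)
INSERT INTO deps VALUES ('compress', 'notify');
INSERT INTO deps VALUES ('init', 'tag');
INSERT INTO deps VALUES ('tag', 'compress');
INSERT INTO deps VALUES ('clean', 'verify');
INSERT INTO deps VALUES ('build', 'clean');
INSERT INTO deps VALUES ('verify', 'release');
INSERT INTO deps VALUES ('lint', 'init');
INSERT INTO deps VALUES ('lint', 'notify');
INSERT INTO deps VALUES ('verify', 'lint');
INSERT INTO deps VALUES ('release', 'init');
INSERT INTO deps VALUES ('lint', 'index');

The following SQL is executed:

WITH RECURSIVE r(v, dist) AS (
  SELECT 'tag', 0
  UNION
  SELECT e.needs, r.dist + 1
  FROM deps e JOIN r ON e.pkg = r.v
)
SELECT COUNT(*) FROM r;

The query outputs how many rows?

Base: (tag, dist=0).
Iteration 1: edges from {tag} -> (compress, dist=1).
Iteration 2: edges from {compress} -> (notify, dist=2).
Iteration 3: no outgoing edges from {notify}; recursion stops.
Total rows emitted: 3.

3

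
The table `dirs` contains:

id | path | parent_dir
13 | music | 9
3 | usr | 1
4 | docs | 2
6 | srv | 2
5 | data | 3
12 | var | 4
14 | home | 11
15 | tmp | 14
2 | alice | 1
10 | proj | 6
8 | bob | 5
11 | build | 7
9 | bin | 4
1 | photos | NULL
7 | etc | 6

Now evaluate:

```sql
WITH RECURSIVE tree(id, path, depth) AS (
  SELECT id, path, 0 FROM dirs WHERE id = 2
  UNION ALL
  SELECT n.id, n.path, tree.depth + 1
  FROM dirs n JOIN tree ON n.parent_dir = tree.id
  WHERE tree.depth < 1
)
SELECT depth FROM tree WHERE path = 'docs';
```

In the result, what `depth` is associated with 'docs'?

Base: id=2 (alice) at depth 0.
Iteration 1: rows with parent_dir in {2} -> docs (id 4, depth 1), srv (id 6, depth 1).
Iteration 2: depth < 1 fails for all current rows; recursion stops.

1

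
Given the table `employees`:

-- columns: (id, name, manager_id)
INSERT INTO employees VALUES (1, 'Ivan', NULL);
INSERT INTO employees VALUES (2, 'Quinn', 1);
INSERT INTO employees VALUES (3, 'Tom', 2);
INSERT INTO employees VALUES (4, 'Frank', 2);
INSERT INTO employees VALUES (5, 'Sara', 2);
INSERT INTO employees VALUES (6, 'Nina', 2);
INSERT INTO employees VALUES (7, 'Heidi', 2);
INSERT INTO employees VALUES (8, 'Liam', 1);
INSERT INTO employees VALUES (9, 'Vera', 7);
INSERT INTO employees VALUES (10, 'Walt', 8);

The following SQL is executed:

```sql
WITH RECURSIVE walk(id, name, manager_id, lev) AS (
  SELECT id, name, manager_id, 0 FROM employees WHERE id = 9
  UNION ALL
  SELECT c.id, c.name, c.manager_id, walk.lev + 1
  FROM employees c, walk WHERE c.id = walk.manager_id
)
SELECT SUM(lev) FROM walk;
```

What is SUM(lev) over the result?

6

Base: id=9 (Vera), manager_id=7, lev 0.
Iteration 1: join on id=7 -> Heidi (id 7, manager_id=2, lev 1).
Iteration 2: join on id=2 -> Quinn (id 2, manager_id=1, lev 2).
Iteration 3: join on id=1 -> Ivan (id 1, manager_id=NULL, lev 3).
Iteration 4: manager_id is NULL; no match; recursion stops.
SUM(lev) = 0 + 1 + 2 + 3 = 6.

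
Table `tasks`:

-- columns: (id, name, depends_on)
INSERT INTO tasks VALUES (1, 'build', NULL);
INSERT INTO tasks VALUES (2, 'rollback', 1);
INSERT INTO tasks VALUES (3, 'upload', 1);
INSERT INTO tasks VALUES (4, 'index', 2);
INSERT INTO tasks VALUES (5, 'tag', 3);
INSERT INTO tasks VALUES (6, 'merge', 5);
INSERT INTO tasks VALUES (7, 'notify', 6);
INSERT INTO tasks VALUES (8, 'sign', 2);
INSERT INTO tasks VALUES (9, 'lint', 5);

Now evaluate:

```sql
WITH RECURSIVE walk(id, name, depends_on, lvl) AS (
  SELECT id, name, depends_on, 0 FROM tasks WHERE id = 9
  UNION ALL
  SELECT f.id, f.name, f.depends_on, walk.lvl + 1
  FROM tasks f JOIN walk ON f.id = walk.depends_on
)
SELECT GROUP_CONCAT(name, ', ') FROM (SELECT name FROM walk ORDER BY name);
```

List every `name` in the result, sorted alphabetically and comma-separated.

build, lint, tag, upload

Base: id=9 (lint), depends_on=5, lvl 0.
Iteration 1: join on id=5 -> tag (id 5, depends_on=3, lvl 1).
Iteration 2: join on id=3 -> upload (id 3, depends_on=1, lvl 2).
Iteration 3: join on id=1 -> build (id 1, depends_on=NULL, lvl 3).
Iteration 4: depends_on is NULL; no match; recursion stops.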